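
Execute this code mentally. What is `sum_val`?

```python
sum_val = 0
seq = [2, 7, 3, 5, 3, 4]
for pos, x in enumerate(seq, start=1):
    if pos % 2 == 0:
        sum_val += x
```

Let's trace through this code step by step.

Initialize: sum_val = 0
Initialize: seq = [2, 7, 3, 5, 3, 4]
Entering loop: for pos, x in enumerate(seq, start=1):

After execution: sum_val = 16
16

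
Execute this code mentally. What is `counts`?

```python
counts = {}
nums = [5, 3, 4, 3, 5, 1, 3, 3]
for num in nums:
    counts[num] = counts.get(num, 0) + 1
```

Let's trace through this code step by step.

Initialize: counts = {}
Initialize: nums = [5, 3, 4, 3, 5, 1, 3, 3]
Entering loop: for num in nums:

After execution: counts = {5: 2, 3: 4, 4: 1, 1: 1}
{5: 2, 3: 4, 4: 1, 1: 1}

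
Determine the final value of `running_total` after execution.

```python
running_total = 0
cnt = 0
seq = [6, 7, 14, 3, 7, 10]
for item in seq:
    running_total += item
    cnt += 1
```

Let's trace through this code step by step.

Initialize: running_total = 0
Initialize: cnt = 0
Initialize: seq = [6, 7, 14, 3, 7, 10]
Entering loop: for item in seq:

After execution: running_total = 47
47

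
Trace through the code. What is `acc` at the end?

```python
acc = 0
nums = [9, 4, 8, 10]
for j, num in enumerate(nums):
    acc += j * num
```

Let's trace through this code step by step.

Initialize: acc = 0
Initialize: nums = [9, 4, 8, 10]
Entering loop: for j, num in enumerate(nums):

After execution: acc = 50
50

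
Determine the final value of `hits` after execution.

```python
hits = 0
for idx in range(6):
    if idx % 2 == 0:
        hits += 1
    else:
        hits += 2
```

Let's trace through this code step by step.

Initialize: hits = 0
Entering loop: for idx in range(6):

After execution: hits = 9
9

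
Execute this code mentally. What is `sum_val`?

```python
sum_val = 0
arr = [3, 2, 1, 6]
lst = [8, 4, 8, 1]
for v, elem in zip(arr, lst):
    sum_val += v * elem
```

Let's trace through this code step by step.

Initialize: sum_val = 0
Initialize: arr = [3, 2, 1, 6]
Initialize: lst = [8, 4, 8, 1]
Entering loop: for v, elem in zip(arr, lst):

After execution: sum_val = 46
46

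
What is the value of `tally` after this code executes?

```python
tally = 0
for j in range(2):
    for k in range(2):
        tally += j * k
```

Let's trace through this code step by step.

Initialize: tally = 0
Entering loop: for j in range(2):

After execution: tally = 1
1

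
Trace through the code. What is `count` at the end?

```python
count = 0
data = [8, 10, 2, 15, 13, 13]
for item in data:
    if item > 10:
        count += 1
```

Let's trace through this code step by step.

Initialize: count = 0
Initialize: data = [8, 10, 2, 15, 13, 13]
Entering loop: for item in data:

After execution: count = 3
3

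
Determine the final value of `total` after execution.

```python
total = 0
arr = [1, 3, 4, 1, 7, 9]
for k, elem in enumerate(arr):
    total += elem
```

Let's trace through this code step by step.

Initialize: total = 0
Initialize: arr = [1, 3, 4, 1, 7, 9]
Entering loop: for k, elem in enumerate(arr):

After execution: total = 25
25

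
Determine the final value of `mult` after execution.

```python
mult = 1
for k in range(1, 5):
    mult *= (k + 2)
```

Let's trace through this code step by step.

Initialize: mult = 1
Entering loop: for k in range(1, 5):

After execution: mult = 360
360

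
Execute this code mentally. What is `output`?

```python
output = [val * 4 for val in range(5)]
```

Let's trace through this code step by step.

Initialize: output = [val * 4 for val in range(5)]

After execution: output = [0, 4, 8, 12, 16]
[0, 4, 8, 12, 16]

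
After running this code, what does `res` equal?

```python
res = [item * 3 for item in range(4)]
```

Let's trace through this code step by step.

Initialize: res = [item * 3 for item in range(4)]

After execution: res = [0, 3, 6, 9]
[0, 3, 6, 9]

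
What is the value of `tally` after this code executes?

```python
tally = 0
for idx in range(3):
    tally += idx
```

Let's trace through this code step by step.

Initialize: tally = 0
Entering loop: for idx in range(3):

After execution: tally = 3
3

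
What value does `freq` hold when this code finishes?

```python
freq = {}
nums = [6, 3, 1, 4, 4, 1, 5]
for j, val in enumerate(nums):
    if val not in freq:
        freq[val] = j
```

Let's trace through this code step by step.

Initialize: freq = {}
Initialize: nums = [6, 3, 1, 4, 4, 1, 5]
Entering loop: for j, val in enumerate(nums):

After execution: freq = {6: 0, 3: 1, 1: 2, 4: 3, 5: 6}
{6: 0, 3: 1, 1: 2, 4: 3, 5: 6}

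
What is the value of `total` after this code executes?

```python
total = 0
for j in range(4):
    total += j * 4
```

Let's trace through this code step by step.

Initialize: total = 0
Entering loop: for j in range(4):

After execution: total = 24
24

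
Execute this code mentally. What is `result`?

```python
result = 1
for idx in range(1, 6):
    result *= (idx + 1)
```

Let's trace through this code step by step.

Initialize: result = 1
Entering loop: for idx in range(1, 6):

After execution: result = 720
720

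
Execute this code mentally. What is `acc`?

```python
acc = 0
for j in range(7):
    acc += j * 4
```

Let's trace through this code step by step.

Initialize: acc = 0
Entering loop: for j in range(7):

After execution: acc = 84
84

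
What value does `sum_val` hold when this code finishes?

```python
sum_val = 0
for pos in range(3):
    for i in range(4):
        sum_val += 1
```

Let's trace through this code step by step.

Initialize: sum_val = 0
Entering loop: for pos in range(3):

After execution: sum_val = 12
12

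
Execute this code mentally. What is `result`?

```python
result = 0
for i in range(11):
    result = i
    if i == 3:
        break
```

Let's trace through this code step by step.

Initialize: result = 0
Entering loop: for i in range(11):

After execution: result = 3
3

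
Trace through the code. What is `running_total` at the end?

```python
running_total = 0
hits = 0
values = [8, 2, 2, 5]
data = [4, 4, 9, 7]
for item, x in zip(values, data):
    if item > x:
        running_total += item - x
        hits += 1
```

Let's trace through this code step by step.

Initialize: running_total = 0
Initialize: hits = 0
Initialize: values = [8, 2, 2, 5]
Initialize: data = [4, 4, 9, 7]
Entering loop: for item, x in zip(values, data):

After execution: running_total = 4
4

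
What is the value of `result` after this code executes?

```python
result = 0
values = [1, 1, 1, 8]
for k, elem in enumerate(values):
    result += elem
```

Let's trace through this code step by step.

Initialize: result = 0
Initialize: values = [1, 1, 1, 8]
Entering loop: for k, elem in enumerate(values):

After execution: result = 11
11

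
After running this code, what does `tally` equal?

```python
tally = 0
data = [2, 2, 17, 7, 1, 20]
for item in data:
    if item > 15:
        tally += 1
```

Let's trace through this code step by step.

Initialize: tally = 0
Initialize: data = [2, 2, 17, 7, 1, 20]
Entering loop: for item in data:

After execution: tally = 2
2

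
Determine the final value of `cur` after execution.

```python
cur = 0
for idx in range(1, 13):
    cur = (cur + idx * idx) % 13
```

Let's trace through this code step by step.

Initialize: cur = 0
Entering loop: for idx in range(1, 13):

After execution: cur = 0
0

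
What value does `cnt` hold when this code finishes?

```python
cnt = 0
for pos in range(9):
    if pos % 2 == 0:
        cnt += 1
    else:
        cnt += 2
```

Let's trace through this code step by step.

Initialize: cnt = 0
Entering loop: for pos in range(9):

After execution: cnt = 13
13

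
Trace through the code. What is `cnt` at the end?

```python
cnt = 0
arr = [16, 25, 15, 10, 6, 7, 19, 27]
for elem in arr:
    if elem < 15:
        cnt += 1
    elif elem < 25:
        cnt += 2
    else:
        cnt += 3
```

Let's trace through this code step by step.

Initialize: cnt = 0
Initialize: arr = [16, 25, 15, 10, 6, 7, 19, 27]
Entering loop: for elem in arr:

After execution: cnt = 15
15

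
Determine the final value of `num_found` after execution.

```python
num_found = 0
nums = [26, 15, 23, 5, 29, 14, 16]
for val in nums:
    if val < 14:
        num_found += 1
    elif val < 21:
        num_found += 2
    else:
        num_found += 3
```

Let's trace through this code step by step.

Initialize: num_found = 0
Initialize: nums = [26, 15, 23, 5, 29, 14, 16]
Entering loop: for val in nums:

After execution: num_found = 16
16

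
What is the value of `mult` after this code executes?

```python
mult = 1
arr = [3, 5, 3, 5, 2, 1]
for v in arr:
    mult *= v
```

Let's trace through this code step by step.

Initialize: mult = 1
Initialize: arr = [3, 5, 3, 5, 2, 1]
Entering loop: for v in arr:

After execution: mult = 450
450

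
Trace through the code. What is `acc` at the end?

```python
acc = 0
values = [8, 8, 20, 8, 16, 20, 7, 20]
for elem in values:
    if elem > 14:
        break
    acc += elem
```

Let's trace through this code step by step.

Initialize: acc = 0
Initialize: values = [8, 8, 20, 8, 16, 20, 7, 20]
Entering loop: for elem in values:

After execution: acc = 16
16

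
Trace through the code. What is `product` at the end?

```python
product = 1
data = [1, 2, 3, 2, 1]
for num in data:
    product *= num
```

Let's trace through this code step by step.

Initialize: product = 1
Initialize: data = [1, 2, 3, 2, 1]
Entering loop: for num in data:

After execution: product = 12
12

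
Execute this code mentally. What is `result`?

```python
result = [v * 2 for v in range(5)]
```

Let's trace through this code step by step.

Initialize: result = [v * 2 for v in range(5)]

After execution: result = [0, 2, 4, 6, 8]
[0, 2, 4, 6, 8]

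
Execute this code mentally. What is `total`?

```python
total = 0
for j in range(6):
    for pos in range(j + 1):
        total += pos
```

Let's trace through this code step by step.

Initialize: total = 0
Entering loop: for j in range(6):

After execution: total = 35
35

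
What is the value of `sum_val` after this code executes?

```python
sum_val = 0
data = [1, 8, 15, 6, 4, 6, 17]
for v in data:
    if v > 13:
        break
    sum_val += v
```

Let's trace through this code step by step.

Initialize: sum_val = 0
Initialize: data = [1, 8, 15, 6, 4, 6, 17]
Entering loop: for v in data:

After execution: sum_val = 9
9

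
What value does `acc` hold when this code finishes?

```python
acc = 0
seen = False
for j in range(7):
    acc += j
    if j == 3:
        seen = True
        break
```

Let's trace through this code step by step.

Initialize: acc = 0
Initialize: seen = False
Entering loop: for j in range(7):

After execution: acc = 6
6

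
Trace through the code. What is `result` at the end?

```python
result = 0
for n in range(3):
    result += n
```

Let's trace through this code step by step.

Initialize: result = 0
Entering loop: for n in range(3):

After execution: result = 3
3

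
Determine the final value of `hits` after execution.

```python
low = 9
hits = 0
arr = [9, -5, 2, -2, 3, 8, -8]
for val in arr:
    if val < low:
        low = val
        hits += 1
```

Let's trace through this code step by step.

Initialize: low = 9
Initialize: hits = 0
Initialize: arr = [9, -5, 2, -2, 3, 8, -8]
Entering loop: for val in arr:

After execution: hits = 2
2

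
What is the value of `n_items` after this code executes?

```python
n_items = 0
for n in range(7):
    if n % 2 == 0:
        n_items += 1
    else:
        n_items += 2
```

Let's trace through this code step by step.

Initialize: n_items = 0
Entering loop: for n in range(7):

After execution: n_items = 10
10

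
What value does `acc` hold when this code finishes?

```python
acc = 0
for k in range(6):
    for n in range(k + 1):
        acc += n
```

Let's trace through this code step by step.

Initialize: acc = 0
Entering loop: for k in range(6):

After execution: acc = 35
35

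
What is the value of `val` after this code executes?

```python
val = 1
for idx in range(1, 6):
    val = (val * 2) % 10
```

Let's trace through this code step by step.

Initialize: val = 1
Entering loop: for idx in range(1, 6):

After execution: val = 2
2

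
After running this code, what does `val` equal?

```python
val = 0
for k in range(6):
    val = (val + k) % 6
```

Let's trace through this code step by step.

Initialize: val = 0
Entering loop: for k in range(6):

After execution: val = 3
3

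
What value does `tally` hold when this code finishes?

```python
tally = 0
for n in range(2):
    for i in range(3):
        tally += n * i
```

Let's trace through this code step by step.

Initialize: tally = 0
Entering loop: for n in range(2):

After execution: tally = 3
3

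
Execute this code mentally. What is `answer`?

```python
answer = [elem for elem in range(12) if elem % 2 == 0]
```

Let's trace through this code step by step.

Initialize: answer = [elem for elem in range(12) if elem % 2 == 0]

After execution: answer = [0, 2, 4, 6, 8, 10]
[0, 2, 4, 6, 8, 10]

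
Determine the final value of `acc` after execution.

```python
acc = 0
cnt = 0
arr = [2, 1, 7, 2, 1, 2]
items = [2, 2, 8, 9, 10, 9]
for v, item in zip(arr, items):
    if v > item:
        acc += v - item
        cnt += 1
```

Let's trace through this code step by step.

Initialize: acc = 0
Initialize: cnt = 0
Initialize: arr = [2, 1, 7, 2, 1, 2]
Initialize: items = [2, 2, 8, 9, 10, 9]
Entering loop: for v, item in zip(arr, items):

After execution: acc = 0
0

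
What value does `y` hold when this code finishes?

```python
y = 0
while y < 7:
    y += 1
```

Let's trace through this code step by step.

Initialize: y = 0
Entering loop: while y < 7:

After execution: y = 7
7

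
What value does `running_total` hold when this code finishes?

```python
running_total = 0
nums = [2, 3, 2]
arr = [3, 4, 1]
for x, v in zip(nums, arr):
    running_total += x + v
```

Let's trace through this code step by step.

Initialize: running_total = 0
Initialize: nums = [2, 3, 2]
Initialize: arr = [3, 4, 1]
Entering loop: for x, v in zip(nums, arr):

After execution: running_total = 15
15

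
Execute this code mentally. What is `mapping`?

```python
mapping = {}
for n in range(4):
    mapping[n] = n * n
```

Let's trace through this code step by step.

Initialize: mapping = {}
Entering loop: for n in range(4):

After execution: mapping = {0: 0, 1: 1, 2: 4, 3: 9}
{0: 0, 1: 1, 2: 4, 3: 9}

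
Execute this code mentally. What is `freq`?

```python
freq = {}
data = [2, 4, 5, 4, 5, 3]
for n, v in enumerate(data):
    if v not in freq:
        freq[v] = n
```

Let's trace through this code step by step.

Initialize: freq = {}
Initialize: data = [2, 4, 5, 4, 5, 3]
Entering loop: for n, v in enumerate(data):

After execution: freq = {2: 0, 4: 1, 5: 2, 3: 5}
{2: 0, 4: 1, 5: 2, 3: 5}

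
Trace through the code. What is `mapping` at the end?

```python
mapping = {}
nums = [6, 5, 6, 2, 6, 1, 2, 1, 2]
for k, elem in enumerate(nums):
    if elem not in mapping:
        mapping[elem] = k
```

Let's trace through this code step by step.

Initialize: mapping = {}
Initialize: nums = [6, 5, 6, 2, 6, 1, 2, 1, 2]
Entering loop: for k, elem in enumerate(nums):

After execution: mapping = {6: 0, 5: 1, 2: 3, 1: 5}
{6: 0, 5: 1, 2: 3, 1: 5}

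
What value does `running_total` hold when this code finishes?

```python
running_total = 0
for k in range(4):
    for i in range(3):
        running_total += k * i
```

Let's trace through this code step by step.

Initialize: running_total = 0
Entering loop: for k in range(4):

After execution: running_total = 18
18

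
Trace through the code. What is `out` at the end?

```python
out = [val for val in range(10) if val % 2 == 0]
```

Let's trace through this code step by step.

Initialize: out = [val for val in range(10) if val % 2 == 0]

After execution: out = [0, 2, 4, 6, 8]
[0, 2, 4, 6, 8]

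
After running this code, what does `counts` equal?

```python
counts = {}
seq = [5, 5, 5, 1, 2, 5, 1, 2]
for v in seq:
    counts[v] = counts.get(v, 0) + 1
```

Let's trace through this code step by step.

Initialize: counts = {}
Initialize: seq = [5, 5, 5, 1, 2, 5, 1, 2]
Entering loop: for v in seq:

After execution: counts = {5: 4, 1: 2, 2: 2}
{5: 4, 1: 2, 2: 2}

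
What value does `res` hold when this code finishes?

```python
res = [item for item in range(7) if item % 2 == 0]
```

Let's trace through this code step by step.

Initialize: res = [item for item in range(7) if item % 2 == 0]

After execution: res = [0, 2, 4, 6]
[0, 2, 4, 6]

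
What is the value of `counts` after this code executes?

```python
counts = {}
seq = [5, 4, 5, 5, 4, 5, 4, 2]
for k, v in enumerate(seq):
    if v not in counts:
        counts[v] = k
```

Let's trace through this code step by step.

Initialize: counts = {}
Initialize: seq = [5, 4, 5, 5, 4, 5, 4, 2]
Entering loop: for k, v in enumerate(seq):

After execution: counts = {5: 0, 4: 1, 2: 7}
{5: 0, 4: 1, 2: 7}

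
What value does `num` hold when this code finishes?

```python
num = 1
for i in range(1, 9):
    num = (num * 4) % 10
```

Let's trace through this code step by step.

Initialize: num = 1
Entering loop: for i in range(1, 9):

After execution: num = 6
6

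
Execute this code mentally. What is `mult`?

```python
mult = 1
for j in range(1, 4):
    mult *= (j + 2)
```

Let's trace through this code step by step.

Initialize: mult = 1
Entering loop: for j in range(1, 4):

After execution: mult = 60
60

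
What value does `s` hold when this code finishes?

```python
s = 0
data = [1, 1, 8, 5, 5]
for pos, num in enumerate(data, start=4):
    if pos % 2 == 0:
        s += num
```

Let's trace through this code step by step.

Initialize: s = 0
Initialize: data = [1, 1, 8, 5, 5]
Entering loop: for pos, num in enumerate(data, start=4):

After execution: s = 14
14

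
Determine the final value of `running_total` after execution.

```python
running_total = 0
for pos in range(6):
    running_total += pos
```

Let's trace through this code step by step.

Initialize: running_total = 0
Entering loop: for pos in range(6):

After execution: running_total = 15
15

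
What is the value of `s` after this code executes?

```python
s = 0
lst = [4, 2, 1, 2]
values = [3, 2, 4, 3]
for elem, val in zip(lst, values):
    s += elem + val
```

Let's trace through this code step by step.

Initialize: s = 0
Initialize: lst = [4, 2, 1, 2]
Initialize: values = [3, 2, 4, 3]
Entering loop: for elem, val in zip(lst, values):

After execution: s = 21
21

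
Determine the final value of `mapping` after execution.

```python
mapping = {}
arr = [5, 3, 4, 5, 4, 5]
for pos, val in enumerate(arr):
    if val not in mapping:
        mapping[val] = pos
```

Let's trace through this code step by step.

Initialize: mapping = {}
Initialize: arr = [5, 3, 4, 5, 4, 5]
Entering loop: for pos, val in enumerate(arr):

After execution: mapping = {5: 0, 3: 1, 4: 2}
{5: 0, 3: 1, 4: 2}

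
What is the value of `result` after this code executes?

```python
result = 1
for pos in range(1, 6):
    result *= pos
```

Let's trace through this code step by step.

Initialize: result = 1
Entering loop: for pos in range(1, 6):

After execution: result = 120
120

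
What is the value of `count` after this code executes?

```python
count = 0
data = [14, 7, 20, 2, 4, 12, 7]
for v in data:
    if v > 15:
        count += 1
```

Let's trace through this code step by step.

Initialize: count = 0
Initialize: data = [14, 7, 20, 2, 4, 12, 7]
Entering loop: for v in data:

After execution: count = 1
1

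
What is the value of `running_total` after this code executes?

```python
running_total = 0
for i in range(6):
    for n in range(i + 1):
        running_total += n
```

Let's trace through this code step by step.

Initialize: running_total = 0
Entering loop: for i in range(6):

After execution: running_total = 35
35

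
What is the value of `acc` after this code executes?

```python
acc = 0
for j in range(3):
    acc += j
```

Let's trace through this code step by step.

Initialize: acc = 0
Entering loop: for j in range(3):

After execution: acc = 3
3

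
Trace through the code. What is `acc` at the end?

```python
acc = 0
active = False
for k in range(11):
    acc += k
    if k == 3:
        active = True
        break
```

Let's trace through this code step by step.

Initialize: acc = 0
Initialize: active = False
Entering loop: for k in range(11):

After execution: acc = 6
6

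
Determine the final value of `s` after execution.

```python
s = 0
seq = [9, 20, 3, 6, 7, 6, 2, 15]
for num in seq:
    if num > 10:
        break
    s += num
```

Let's trace through this code step by step.

Initialize: s = 0
Initialize: seq = [9, 20, 3, 6, 7, 6, 2, 15]
Entering loop: for num in seq:

After execution: s = 9
9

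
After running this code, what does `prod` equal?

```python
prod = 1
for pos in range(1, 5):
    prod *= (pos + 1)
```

Let's trace through this code step by step.

Initialize: prod = 1
Entering loop: for pos in range(1, 5):

After execution: prod = 120
120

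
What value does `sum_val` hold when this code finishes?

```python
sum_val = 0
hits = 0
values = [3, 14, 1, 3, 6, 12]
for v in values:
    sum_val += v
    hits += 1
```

Let's trace through this code step by step.

Initialize: sum_val = 0
Initialize: hits = 0
Initialize: values = [3, 14, 1, 3, 6, 12]
Entering loop: for v in values:

After execution: sum_val = 39
39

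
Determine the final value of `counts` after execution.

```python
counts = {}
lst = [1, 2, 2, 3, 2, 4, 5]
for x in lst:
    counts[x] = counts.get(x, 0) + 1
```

Let's trace through this code step by step.

Initialize: counts = {}
Initialize: lst = [1, 2, 2, 3, 2, 4, 5]
Entering loop: for x in lst:

After execution: counts = {1: 1, 2: 3, 3: 1, 4: 1, 5: 1}
{1: 1, 2: 3, 3: 1, 4: 1, 5: 1}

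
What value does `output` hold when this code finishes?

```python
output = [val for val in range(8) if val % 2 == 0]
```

Let's trace through this code step by step.

Initialize: output = [val for val in range(8) if val % 2 == 0]

After execution: output = [0, 2, 4, 6]
[0, 2, 4, 6]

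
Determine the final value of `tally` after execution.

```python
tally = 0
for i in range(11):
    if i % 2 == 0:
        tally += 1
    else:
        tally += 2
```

Let's trace through this code step by step.

Initialize: tally = 0
Entering loop: for i in range(11):

After execution: tally = 16
16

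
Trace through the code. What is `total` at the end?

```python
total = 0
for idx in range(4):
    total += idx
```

Let's trace through this code step by step.

Initialize: total = 0
Entering loop: for idx in range(4):

After execution: total = 6
6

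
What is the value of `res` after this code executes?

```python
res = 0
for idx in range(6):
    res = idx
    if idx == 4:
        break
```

Let's trace through this code step by step.

Initialize: res = 0
Entering loop: for idx in range(6):

After execution: res = 4
4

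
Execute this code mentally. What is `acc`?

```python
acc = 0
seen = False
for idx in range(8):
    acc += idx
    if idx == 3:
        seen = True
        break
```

Let's trace through this code step by step.

Initialize: acc = 0
Initialize: seen = False
Entering loop: for idx in range(8):

After execution: acc = 6
6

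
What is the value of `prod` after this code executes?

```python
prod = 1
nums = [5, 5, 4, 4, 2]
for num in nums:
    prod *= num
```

Let's trace through this code step by step.

Initialize: prod = 1
Initialize: nums = [5, 5, 4, 4, 2]
Entering loop: for num in nums:

After execution: prod = 800
800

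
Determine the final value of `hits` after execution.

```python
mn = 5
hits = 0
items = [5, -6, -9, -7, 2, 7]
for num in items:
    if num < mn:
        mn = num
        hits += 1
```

Let's trace through this code step by step.

Initialize: mn = 5
Initialize: hits = 0
Initialize: items = [5, -6, -9, -7, 2, 7]
Entering loop: for num in items:

After execution: hits = 2
2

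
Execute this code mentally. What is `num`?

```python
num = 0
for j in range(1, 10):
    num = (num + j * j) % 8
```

Let's trace through this code step by step.

Initialize: num = 0
Entering loop: for j in range(1, 10):

After execution: num = 5
5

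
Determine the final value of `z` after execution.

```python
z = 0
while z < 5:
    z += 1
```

Let's trace through this code step by step.

Initialize: z = 0
Entering loop: while z < 5:

After execution: z = 5
5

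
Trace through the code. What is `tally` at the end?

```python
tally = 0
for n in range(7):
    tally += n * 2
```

Let's trace through this code step by step.

Initialize: tally = 0
Entering loop: for n in range(7):

After execution: tally = 42
42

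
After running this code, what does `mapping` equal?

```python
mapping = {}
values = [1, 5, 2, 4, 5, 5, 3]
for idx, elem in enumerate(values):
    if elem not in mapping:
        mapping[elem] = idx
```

Let's trace through this code step by step.

Initialize: mapping = {}
Initialize: values = [1, 5, 2, 4, 5, 5, 3]
Entering loop: for idx, elem in enumerate(values):

After execution: mapping = {1: 0, 5: 1, 2: 2, 4: 3, 3: 6}
{1: 0, 5: 1, 2: 2, 4: 3, 3: 6}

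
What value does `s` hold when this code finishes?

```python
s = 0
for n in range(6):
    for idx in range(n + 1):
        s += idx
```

Let's trace through this code step by step.

Initialize: s = 0
Entering loop: for n in range(6):

After execution: s = 35
35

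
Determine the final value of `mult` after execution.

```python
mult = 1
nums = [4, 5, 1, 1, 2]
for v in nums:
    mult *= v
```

Let's trace through this code step by step.

Initialize: mult = 1
Initialize: nums = [4, 5, 1, 1, 2]
Entering loop: for v in nums:

After execution: mult = 40
40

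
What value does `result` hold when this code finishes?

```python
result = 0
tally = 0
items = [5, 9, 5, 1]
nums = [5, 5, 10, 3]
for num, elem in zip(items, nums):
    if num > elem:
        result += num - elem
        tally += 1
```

Let's trace through this code step by step.

Initialize: result = 0
Initialize: tally = 0
Initialize: items = [5, 9, 5, 1]
Initialize: nums = [5, 5, 10, 3]
Entering loop: for num, elem in zip(items, nums):

After execution: result = 4
4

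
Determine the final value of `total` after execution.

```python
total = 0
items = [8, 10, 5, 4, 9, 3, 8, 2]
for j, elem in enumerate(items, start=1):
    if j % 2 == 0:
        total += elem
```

Let's trace through this code step by step.

Initialize: total = 0
Initialize: items = [8, 10, 5, 4, 9, 3, 8, 2]
Entering loop: for j, elem in enumerate(items, start=1):

After execution: total = 19
19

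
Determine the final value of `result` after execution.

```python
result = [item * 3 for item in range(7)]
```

Let's trace through this code step by step.

Initialize: result = [item * 3 for item in range(7)]

After execution: result = [0, 3, 6, 9, 12, 15, 18]
[0, 3, 6, 9, 12, 15, 18]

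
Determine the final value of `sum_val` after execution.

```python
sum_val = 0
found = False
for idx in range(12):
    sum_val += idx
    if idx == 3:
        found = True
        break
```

Let's trace through this code step by step.

Initialize: sum_val = 0
Initialize: found = False
Entering loop: for idx in range(12):

After execution: sum_val = 6
6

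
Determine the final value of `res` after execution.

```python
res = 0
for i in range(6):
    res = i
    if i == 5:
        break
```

Let's trace through this code step by step.

Initialize: res = 0
Entering loop: for i in range(6):

After execution: res = 5
5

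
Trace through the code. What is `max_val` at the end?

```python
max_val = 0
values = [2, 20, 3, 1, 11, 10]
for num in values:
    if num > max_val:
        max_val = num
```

Let's trace through this code step by step.

Initialize: max_val = 0
Initialize: values = [2, 20, 3, 1, 11, 10]
Entering loop: for num in values:

After execution: max_val = 20
20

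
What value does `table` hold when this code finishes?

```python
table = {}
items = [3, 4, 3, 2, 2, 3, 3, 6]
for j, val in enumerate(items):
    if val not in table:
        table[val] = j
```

Let's trace through this code step by step.

Initialize: table = {}
Initialize: items = [3, 4, 3, 2, 2, 3, 3, 6]
Entering loop: for j, val in enumerate(items):

After execution: table = {3: 0, 4: 1, 2: 3, 6: 7}
{3: 0, 4: 1, 2: 3, 6: 7}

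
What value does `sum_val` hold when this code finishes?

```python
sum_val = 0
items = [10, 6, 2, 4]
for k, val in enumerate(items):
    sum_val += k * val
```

Let's trace through this code step by step.

Initialize: sum_val = 0
Initialize: items = [10, 6, 2, 4]
Entering loop: for k, val in enumerate(items):

After execution: sum_val = 22
22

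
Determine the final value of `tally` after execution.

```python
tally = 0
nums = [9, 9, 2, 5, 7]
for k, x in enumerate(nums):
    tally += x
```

Let's trace through this code step by step.

Initialize: tally = 0
Initialize: nums = [9, 9, 2, 5, 7]
Entering loop: for k, x in enumerate(nums):

After execution: tally = 32
32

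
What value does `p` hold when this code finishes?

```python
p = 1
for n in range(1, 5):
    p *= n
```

Let's trace through this code step by step.

Initialize: p = 1
Entering loop: for n in range(1, 5):

After execution: p = 24
24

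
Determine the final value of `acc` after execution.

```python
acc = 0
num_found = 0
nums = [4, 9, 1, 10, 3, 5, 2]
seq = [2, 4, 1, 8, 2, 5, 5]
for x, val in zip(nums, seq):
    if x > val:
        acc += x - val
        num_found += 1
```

Let's trace through this code step by step.

Initialize: acc = 0
Initialize: num_found = 0
Initialize: nums = [4, 9, 1, 10, 3, 5, 2]
Initialize: seq = [2, 4, 1, 8, 2, 5, 5]
Entering loop: for x, val in zip(nums, seq):

After execution: acc = 10
10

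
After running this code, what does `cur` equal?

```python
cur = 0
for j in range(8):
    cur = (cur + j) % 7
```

Let's trace through this code step by step.

Initialize: cur = 0
Entering loop: for j in range(8):

After execution: cur = 0
0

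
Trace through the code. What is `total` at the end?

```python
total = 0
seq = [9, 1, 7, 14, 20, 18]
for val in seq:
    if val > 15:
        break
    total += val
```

Let's trace through this code step by step.

Initialize: total = 0
Initialize: seq = [9, 1, 7, 14, 20, 18]
Entering loop: for val in seq:

After execution: total = 31
31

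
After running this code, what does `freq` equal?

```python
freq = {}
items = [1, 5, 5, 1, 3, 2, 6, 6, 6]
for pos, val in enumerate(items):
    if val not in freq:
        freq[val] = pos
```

Let's trace through this code step by step.

Initialize: freq = {}
Initialize: items = [1, 5, 5, 1, 3, 2, 6, 6, 6]
Entering loop: for pos, val in enumerate(items):

After execution: freq = {1: 0, 5: 1, 3: 4, 2: 5, 6: 6}
{1: 0, 5: 1, 3: 4, 2: 5, 6: 6}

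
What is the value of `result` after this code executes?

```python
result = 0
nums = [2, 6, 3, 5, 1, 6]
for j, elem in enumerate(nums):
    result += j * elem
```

Let's trace through this code step by step.

Initialize: result = 0
Initialize: nums = [2, 6, 3, 5, 1, 6]
Entering loop: for j, elem in enumerate(nums):

After execution: result = 61
61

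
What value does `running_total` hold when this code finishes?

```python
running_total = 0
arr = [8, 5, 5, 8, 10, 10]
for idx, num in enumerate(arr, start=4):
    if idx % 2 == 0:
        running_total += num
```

Let's trace through this code step by step.

Initialize: running_total = 0
Initialize: arr = [8, 5, 5, 8, 10, 10]
Entering loop: for idx, num in enumerate(arr, start=4):

After execution: running_total = 23
23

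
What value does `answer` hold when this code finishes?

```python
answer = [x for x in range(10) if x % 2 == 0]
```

Let's trace through this code step by step.

Initialize: answer = [x for x in range(10) if x % 2 == 0]

After execution: answer = [0, 2, 4, 6, 8]
[0, 2, 4, 6, 8]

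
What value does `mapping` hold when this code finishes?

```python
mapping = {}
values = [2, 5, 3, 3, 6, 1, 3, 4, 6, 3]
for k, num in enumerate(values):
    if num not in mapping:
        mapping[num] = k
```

Let's trace through this code step by step.

Initialize: mapping = {}
Initialize: values = [2, 5, 3, 3, 6, 1, 3, 4, 6, 3]
Entering loop: for k, num in enumerate(values):

After execution: mapping = {2: 0, 5: 1, 3: 2, 6: 4, 1: 5, 4: 7}
{2: 0, 5: 1, 3: 2, 6: 4, 1: 5, 4: 7}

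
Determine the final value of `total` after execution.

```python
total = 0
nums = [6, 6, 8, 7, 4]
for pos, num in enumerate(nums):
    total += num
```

Let's trace through this code step by step.

Initialize: total = 0
Initialize: nums = [6, 6, 8, 7, 4]
Entering loop: for pos, num in enumerate(nums):

After execution: total = 31
31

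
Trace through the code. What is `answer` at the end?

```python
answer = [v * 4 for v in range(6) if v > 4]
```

Let's trace through this code step by step.

Initialize: answer = [v * 4 for v in range(6) if v > 4]

After execution: answer = [20]
[20]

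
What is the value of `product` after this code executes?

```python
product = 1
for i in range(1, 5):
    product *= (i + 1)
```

Let's trace through this code step by step.

Initialize: product = 1
Entering loop: for i in range(1, 5):

After execution: product = 120
120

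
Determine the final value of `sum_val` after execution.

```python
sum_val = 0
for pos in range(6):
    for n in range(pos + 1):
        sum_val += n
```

Let's trace through this code step by step.

Initialize: sum_val = 0
Entering loop: for pos in range(6):

After execution: sum_val = 35
35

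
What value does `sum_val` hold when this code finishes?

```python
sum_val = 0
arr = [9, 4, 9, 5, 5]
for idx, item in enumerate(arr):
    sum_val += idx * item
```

Let's trace through this code step by step.

Initialize: sum_val = 0
Initialize: arr = [9, 4, 9, 5, 5]
Entering loop: for idx, item in enumerate(arr):

After execution: sum_val = 57
57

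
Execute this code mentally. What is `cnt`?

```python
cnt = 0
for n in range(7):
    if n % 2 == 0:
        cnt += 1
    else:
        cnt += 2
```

Let's trace through this code step by step.

Initialize: cnt = 0
Entering loop: for n in range(7):

After execution: cnt = 10
10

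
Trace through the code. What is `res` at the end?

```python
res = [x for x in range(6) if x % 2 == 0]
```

Let's trace through this code step by step.

Initialize: res = [x for x in range(6) if x % 2 == 0]

After execution: res = [0, 2, 4]
[0, 2, 4]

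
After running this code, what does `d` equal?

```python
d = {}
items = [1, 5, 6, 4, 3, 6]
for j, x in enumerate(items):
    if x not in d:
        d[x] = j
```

Let's trace through this code step by step.

Initialize: d = {}
Initialize: items = [1, 5, 6, 4, 3, 6]
Entering loop: for j, x in enumerate(items):

After execution: d = {1: 0, 5: 1, 6: 2, 4: 3, 3: 4}
{1: 0, 5: 1, 6: 2, 4: 3, 3: 4}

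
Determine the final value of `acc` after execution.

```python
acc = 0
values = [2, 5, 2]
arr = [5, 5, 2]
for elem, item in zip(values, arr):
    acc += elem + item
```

Let's trace through this code step by step.

Initialize: acc = 0
Initialize: values = [2, 5, 2]
Initialize: arr = [5, 5, 2]
Entering loop: for elem, item in zip(values, arr):

After execution: acc = 21
21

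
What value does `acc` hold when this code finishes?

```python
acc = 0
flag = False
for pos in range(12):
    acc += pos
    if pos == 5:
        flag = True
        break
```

Let's trace through this code step by step.

Initialize: acc = 0
Initialize: flag = False
Entering loop: for pos in range(12):

After execution: acc = 15
15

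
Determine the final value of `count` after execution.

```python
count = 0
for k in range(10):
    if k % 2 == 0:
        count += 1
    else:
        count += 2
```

Let's trace through this code step by step.

Initialize: count = 0
Entering loop: for k in range(10):

After execution: count = 15
15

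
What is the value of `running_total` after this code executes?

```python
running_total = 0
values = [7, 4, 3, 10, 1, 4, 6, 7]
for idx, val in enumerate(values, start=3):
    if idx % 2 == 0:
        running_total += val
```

Let's trace through this code step by step.

Initialize: running_total = 0
Initialize: values = [7, 4, 3, 10, 1, 4, 6, 7]
Entering loop: for idx, val in enumerate(values, start=3):

After execution: running_total = 25
25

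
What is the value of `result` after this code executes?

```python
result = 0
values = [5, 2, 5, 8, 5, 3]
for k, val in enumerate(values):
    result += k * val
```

Let's trace through this code step by step.

Initialize: result = 0
Initialize: values = [5, 2, 5, 8, 5, 3]
Entering loop: for k, val in enumerate(values):

After execution: result = 71
71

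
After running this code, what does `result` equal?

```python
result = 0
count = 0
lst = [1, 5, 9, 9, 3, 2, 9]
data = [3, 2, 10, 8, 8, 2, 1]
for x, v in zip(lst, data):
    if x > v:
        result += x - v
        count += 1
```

Let's trace through this code step by step.

Initialize: result = 0
Initialize: count = 0
Initialize: lst = [1, 5, 9, 9, 3, 2, 9]
Initialize: data = [3, 2, 10, 8, 8, 2, 1]
Entering loop: for x, v in zip(lst, data):

After execution: result = 12
12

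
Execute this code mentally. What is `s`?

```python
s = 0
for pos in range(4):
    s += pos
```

Let's trace through this code step by step.

Initialize: s = 0
Entering loop: for pos in range(4):

After execution: s = 6
6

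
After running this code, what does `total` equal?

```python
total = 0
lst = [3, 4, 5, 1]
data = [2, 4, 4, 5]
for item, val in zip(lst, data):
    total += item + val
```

Let's trace through this code step by step.

Initialize: total = 0
Initialize: lst = [3, 4, 5, 1]
Initialize: data = [2, 4, 4, 5]
Entering loop: for item, val in zip(lst, data):

After execution: total = 28
28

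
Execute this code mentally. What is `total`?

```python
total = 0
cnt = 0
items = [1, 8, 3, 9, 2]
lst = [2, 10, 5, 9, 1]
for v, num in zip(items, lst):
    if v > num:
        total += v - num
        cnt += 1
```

Let's trace through this code step by step.

Initialize: total = 0
Initialize: cnt = 0
Initialize: items = [1, 8, 3, 9, 2]
Initialize: lst = [2, 10, 5, 9, 1]
Entering loop: for v, num in zip(items, lst):

After execution: total = 1
1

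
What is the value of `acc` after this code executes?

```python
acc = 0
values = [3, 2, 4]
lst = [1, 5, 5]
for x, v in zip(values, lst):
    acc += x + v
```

Let's trace through this code step by step.

Initialize: acc = 0
Initialize: values = [3, 2, 4]
Initialize: lst = [1, 5, 5]
Entering loop: for x, v in zip(values, lst):

After execution: acc = 20
20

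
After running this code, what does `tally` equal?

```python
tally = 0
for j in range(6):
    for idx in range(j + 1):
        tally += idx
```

Let's trace through this code step by step.

Initialize: tally = 0
Entering loop: for j in range(6):

After execution: tally = 35
35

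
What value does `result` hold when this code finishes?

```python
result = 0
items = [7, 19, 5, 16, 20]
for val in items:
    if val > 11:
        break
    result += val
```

Let's trace through this code step by step.

Initialize: result = 0
Initialize: items = [7, 19, 5, 16, 20]
Entering loop: for val in items:

After execution: result = 7
7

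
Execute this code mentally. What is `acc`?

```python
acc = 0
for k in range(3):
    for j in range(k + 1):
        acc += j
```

Let's trace through this code step by step.

Initialize: acc = 0
Entering loop: for k in range(3):

After execution: acc = 4
4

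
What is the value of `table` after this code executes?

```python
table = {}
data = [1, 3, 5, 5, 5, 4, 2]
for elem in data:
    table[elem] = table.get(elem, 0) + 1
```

Let's trace through this code step by step.

Initialize: table = {}
Initialize: data = [1, 3, 5, 5, 5, 4, 2]
Entering loop: for elem in data:

After execution: table = {1: 1, 3: 1, 5: 3, 4: 1, 2: 1}
{1: 1, 3: 1, 5: 3, 4: 1, 2: 1}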